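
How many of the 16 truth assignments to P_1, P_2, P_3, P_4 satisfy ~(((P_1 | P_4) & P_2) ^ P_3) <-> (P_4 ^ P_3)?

 P_1    P_2    P_3    P_4      (P_1 | P_4)  ((P_1 | P_4) & P_2)  (((P_1 | P_4) & P_2) ^ P_3)  ~(((P_1 | P_4) & P_2) ^ P_3)  (P_4 ^ P_3)    φ  
False  False  False  False        False            False                    False                         True                 False     False
False  False  False   True         True            False                    False                         True                  True      True
False  False   True  False        False            False                     True                        False                  True     False
False  False   True   True         True            False                     True                        False                 False      True
False   True  False  False        False            False                    False                         True                 False     False
False   True  False   True         True             True                     True                        False                  True     False
False   True   True  False        False            False                     True                        False                  True     False
False   True   True   True         True             True                    False                         True                 False     False
 True  False  False  False         True            False                    False                         True                 False     False
 True  False  False   True         True            False                    False                         True                  True      True
 True  False   True  False         True            False                     True                        False                  True     False
 True  False   True   True         True            False                     True                        False                 False      True
 True   True  False  False         True             True                     True                        False                 False      True
 True   True  False   True         True             True                     True                        False                  True     False
 True   True   True  False         True             True                    False                         True                  True      True
 True   True   True   True         True             True                    False                         True                 False     False
The formula is true on 6 of the 16 rows.

6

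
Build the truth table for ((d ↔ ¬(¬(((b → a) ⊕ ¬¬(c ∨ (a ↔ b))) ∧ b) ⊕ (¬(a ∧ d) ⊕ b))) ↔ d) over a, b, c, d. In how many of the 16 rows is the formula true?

a | b | c | d || (b → a) | (a ↔ b) | (c ∨ (a ↔ b)) | ¬(c ∨ (a ↔ b)) | ¬¬(c ∨ (a ↔ b)) | ((b → a) ⊕ ¬¬(c ∨ (a ↔ b))) | (a ∧ d) | ¬(a ∧ d) | (¬(a ∧ d) ⊕ b) | φ
T | T | T | T ||    T    |    T    |       T       |       F        |        T        |              F              |    T    |    F     |       T        | T
T | T | T | F ||    T    |    T    |       T       |       F        |        T        |              F              |    F    |    T     |       F        | F
T | T | F | T ||    T    |    T    |       T       |       F        |        T        |              F              |    T    |    F     |       T        | T
T | T | F | F ||    T    |    T    |       T       |       F        |        T        |              F              |    F    |    T     |       F        | F
T | F | T | T ||    T    |    F    |       T       |       F        |        T        |              F              |    T    |    F     |       F        | F
T | F | T | F ||    T    |    F    |       T       |       F        |        T        |              F              |    F    |    T     |       T        | T
T | F | F | T ||    T    |    F    |       F       |       T        |        F        |              T              |    T    |    F     |       F        | F
T | F | F | F ||    T    |    F    |       F       |       T        |        F        |              T              |    F    |    T     |       T        | T
F | T | T | T ||    F    |    F    |       T       |       F        |        T        |              T              |    F    |    T     |       F        | T
F | T | T | F ||    F    |    F    |       T       |       F        |        T        |              T              |    F    |    T     |       F        | T
F | T | F | T ||    F    |    F    |       F       |       T        |        F        |              F              |    F    |    T     |       F        | F
F | T | F | F ||    F    |    F    |       F       |       T        |        F        |              F              |    F    |    T     |       F        | F
F | F | T | T ||    T    |    T    |       T       |       F        |        T        |              F              |    F    |    T     |       T        | T
F | F | T | F ||    T    |    T    |       T       |       F        |        T        |              F              |    F    |    T     |       T        | T
F | F | F | T ||    T    |    T    |       T       |       F        |        T        |              F              |    F    |    T     |       T        | T
F | F | F | F ||    T    |    T    |       T       |       F        |        T        |              F              |    F    |    T     |       T        | T
The formula is true on 10 of the 16 rows.

10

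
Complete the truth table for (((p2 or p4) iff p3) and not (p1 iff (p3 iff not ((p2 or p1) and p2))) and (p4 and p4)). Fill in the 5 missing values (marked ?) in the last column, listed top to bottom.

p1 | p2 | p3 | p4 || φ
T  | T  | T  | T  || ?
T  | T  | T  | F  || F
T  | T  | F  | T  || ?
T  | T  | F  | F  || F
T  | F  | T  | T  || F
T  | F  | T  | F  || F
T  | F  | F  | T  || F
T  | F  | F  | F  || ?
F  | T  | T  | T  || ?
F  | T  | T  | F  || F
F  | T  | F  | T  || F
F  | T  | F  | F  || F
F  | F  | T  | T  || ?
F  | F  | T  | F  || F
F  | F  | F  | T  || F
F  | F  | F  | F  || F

T, F, F, F, T

Row p1=T, p2=T, p3=T, p4=T: ((p2 or p4) iff p3) = T, not (p1 iff (p3 iff not ((p2 or p1) and p2))) = T, (p4 and p4) = T, so the formula = T.
Row p1=T, p2=T, p3=F, p4=T: ((p2 or p4) iff p3) = F, not (p1 iff (p3 iff not ((p2 or p1) and p2))) = F, (p4 and p4) = T, so the formula = F.
Row p1=T, p2=F, p3=F, p4=F: ((p2 or p4) iff p3) = T, not (p1 iff (p3 iff not ((p2 or p1) and p2))) = T, (p4 and p4) = F, so the formula = F.
Row p1=F, p2=T, p3=T, p4=T: ((p2 or p4) iff p3) = T, not (p1 iff (p3 iff not ((p2 or p1) and p2))) = F, (p4 and p4) = T, so the formula = F.
Row p1=F, p2=F, p3=T, p4=T: ((p2 or p4) iff p3) = T, not (p1 iff (p3 iff not ((p2 or p1) and p2))) = T, (p4 and p4) = T, so the formula = T.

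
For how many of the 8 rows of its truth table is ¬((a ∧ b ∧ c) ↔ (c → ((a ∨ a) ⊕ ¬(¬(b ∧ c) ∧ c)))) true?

7

a  b  c  |  φ
F  F  F  |  T
F  F  T  |  F
F  T  F  |  T
F  T  T  |  T
T  F  F  |  T
T  F  T  |  T
T  T  F  |  T
T  T  T  |  T
The formula is true on 7 of the 8 rows.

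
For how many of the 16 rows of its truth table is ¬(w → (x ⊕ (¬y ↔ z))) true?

4

x | y | z | w | ¬(w → (x ⊕ (¬y ↔ z)))
- | - | - | - | ---------------------
1 | 1 | 1 | 1 |           0          
1 | 1 | 1 | 0 |           0          
1 | 1 | 0 | 1 |           1          
1 | 1 | 0 | 0 |           0          
1 | 0 | 1 | 1 |           1          
1 | 0 | 1 | 0 |           0          
1 | 0 | 0 | 1 |           0          
1 | 0 | 0 | 0 |           0          
0 | 1 | 1 | 1 |           1          
0 | 1 | 1 | 0 |           0          
0 | 1 | 0 | 1 |           0          
0 | 1 | 0 | 0 |           0          
0 | 0 | 1 | 1 |           0          
0 | 0 | 1 | 0 |           0          
0 | 0 | 0 | 1 |           1          
0 | 0 | 0 | 0 |           0          
The formula is true on 4 of the 16 rows.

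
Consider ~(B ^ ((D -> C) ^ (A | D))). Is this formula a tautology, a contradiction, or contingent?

A  B  C  D     ~(B ^ ((D -> C) ^ (A | D)))
T  T  T  T                  F             
T  T  T  F                  F             
T  T  F  T                  T             
T  T  F  F                  F             
T  F  T  T                  T             
T  F  T  F                  T             
T  F  F  T                  F             
T  F  F  F                  T             
F  T  T  T                  F             
F  T  T  F                  T             
F  T  F  T                  T             
F  T  F  F                  T             
F  F  T  T                  T             
F  F  T  F                  F             
F  F  F  T                  F             
F  F  F  F                  F             
8 of 16 rows are T, so the formula is contingent.

contingent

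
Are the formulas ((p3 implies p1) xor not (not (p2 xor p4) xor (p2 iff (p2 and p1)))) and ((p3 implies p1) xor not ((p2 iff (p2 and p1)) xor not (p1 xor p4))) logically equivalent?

not equivalent

p1  p2  p3  p4  |  φ  ψ
T   T   T   T   |  F  F
T   T   T   F   |  T  T
T   T   F   T   |  F  F
T   T   F   F   |  T  T
T   F   T   T   |  T  F
T   F   T   F   |  F  T
T   F   F   T   |  T  F
T   F   F   F   |  F  T
F   T   T   T   |  F  T
F   T   T   F   |  T  F
F   T   F   T   |  T  F
F   T   F   F   |  F  T
F   F   T   T   |  F  F
F   F   T   F   |  T  T
F   F   F   T   |  T  T
F   F   F   F   |  F  F
The columns differ at p1=T, p2=F, p3=T, p4=T (φ=T, ψ=F), so they are not equivalent.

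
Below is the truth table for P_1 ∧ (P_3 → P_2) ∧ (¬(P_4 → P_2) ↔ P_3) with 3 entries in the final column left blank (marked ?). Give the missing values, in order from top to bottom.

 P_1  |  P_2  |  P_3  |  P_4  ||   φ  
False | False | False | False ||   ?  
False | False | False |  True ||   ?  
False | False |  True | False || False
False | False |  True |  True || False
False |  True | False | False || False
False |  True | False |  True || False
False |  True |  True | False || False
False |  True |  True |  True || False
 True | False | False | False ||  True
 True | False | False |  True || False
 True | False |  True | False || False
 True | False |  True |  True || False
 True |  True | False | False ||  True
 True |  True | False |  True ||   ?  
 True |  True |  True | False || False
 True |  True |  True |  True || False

Row P_1=False, P_2=False, P_3=False, P_4=False: (P_3 → P_2) = True, (¬(P_4 → P_2) ↔ P_3) = True, so the formula = False.
Row P_1=False, P_2=False, P_3=False, P_4=True: (P_3 → P_2) = True, (¬(P_4 → P_2) ↔ P_3) = False, so the formula = False.
Row P_1=True, P_2=True, P_3=False, P_4=True: (P_3 → P_2) = True, (¬(P_4 → P_2) ↔ P_3) = True, so the formula = True.

False, False, True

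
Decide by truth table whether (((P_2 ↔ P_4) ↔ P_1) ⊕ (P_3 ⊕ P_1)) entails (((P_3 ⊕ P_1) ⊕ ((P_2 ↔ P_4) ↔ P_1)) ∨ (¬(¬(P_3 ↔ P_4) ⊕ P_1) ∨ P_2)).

yes

P_1 | P_2 | P_3 | P_4 || φ | ψ
 F  |  F  |  F  |  F  || F | T
 F  |  F  |  F  |  T  || T | T
 F  |  F  |  T  |  F  || T | T
 F  |  F  |  T  |  T  || F | T
 F  |  T  |  F  |  F  || T | T
 F  |  T  |  F  |  T  || F | T
 F  |  T  |  T  |  F  || F | T
 F  |  T  |  T  |  T  || T | T
 T  |  F  |  F  |  F  || F | F
 T  |  F  |  F  |  T  || T | T
 T  |  F  |  T  |  F  || T | T
 T  |  F  |  T  |  T  || F | F
 T  |  T  |  F  |  F  || T | T
 T  |  T  |  F  |  T  || F | T
 T  |  T  |  T  |  F  || F | T
 T  |  T  |  T  |  T  || T | T
In every row where φ is true, ψ is also true, so φ ⊨ ψ.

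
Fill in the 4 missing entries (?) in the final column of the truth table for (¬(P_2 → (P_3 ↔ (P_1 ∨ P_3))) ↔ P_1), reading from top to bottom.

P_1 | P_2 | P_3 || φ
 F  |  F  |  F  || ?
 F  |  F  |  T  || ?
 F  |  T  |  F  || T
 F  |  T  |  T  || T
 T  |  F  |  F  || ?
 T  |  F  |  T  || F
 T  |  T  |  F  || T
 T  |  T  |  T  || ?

Row P_1=F, P_2=F, P_3=F: ¬(P_2 → (P_3 ↔ (P_1 ∨ P_3))) = F, so the formula = T.
Row P_1=F, P_2=F, P_3=T: ¬(P_2 → (P_3 ↔ (P_1 ∨ P_3))) = F, so the formula = T.
Row P_1=T, P_2=F, P_3=F: ¬(P_2 → (P_3 ↔ (P_1 ∨ P_3))) = F, so the formula = F.
Row P_1=T, P_2=T, P_3=T: ¬(P_2 → (P_3 ↔ (P_1 ∨ P_3))) = F, so the formula = F.

T, T, F, F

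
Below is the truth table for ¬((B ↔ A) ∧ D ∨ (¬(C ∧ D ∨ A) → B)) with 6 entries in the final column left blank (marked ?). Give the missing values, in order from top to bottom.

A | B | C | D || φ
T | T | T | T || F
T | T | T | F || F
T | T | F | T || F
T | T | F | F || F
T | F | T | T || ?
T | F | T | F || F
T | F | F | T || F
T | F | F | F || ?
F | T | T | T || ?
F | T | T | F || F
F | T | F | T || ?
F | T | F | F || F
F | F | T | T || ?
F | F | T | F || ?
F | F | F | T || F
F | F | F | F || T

Row A=T, B=F, C=T, D=T: ((B ↔ A) ∧ D) = F, (¬(C ∧ D ∨ A) → B) = T, ((B ↔ A) ∧ D ∨ (¬(C ∧ D ∨ A) → B)) = T, so the formula = F.
Row A=T, B=F, C=F, D=F: ((B ↔ A) ∧ D) = F, (¬(C ∧ D ∨ A) → B) = T, ((B ↔ A) ∧ D ∨ (¬(C ∧ D ∨ A) → B)) = T, so the formula = F.
Row A=F, B=T, C=T, D=T: ((B ↔ A) ∧ D) = F, (¬(C ∧ D ∨ A) → B) = T, ((B ↔ A) ∧ D ∨ (¬(C ∧ D ∨ A) → B)) = T, so the formula = F.
Row A=F, B=T, C=F, D=T: ((B ↔ A) ∧ D) = F, (¬(C ∧ D ∨ A) → B) = T, ((B ↔ A) ∧ D ∨ (¬(C ∧ D ∨ A) → B)) = T, so the formula = F.
Row A=F, B=F, C=T, D=T: ((B ↔ A) ∧ D) = T, (¬(C ∧ D ∨ A) → B) = T, ((B ↔ A) ∧ D ∨ (¬(C ∧ D ∨ A) → B)) = T, so the formula = F.
Row A=F, B=F, C=T, D=F: ((B ↔ A) ∧ D) = F, (¬(C ∧ D ∨ A) → B) = F, ((B ↔ A) ∧ D ∨ (¬(C ∧ D ∨ A) → B)) = F, so the formula = T.

F, F, F, F, F, T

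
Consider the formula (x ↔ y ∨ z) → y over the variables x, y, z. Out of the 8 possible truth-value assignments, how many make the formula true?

6

x | y | z | (y ∨ z) | (x ↔ (y ∨ z)) | ((x ↔ (y ∨ z)) → y)
- | - | - | ------- | ------------- | -------------------
1 | 1 | 1 |    1    |       1       |          1         
1 | 1 | 0 |    1    |       1       |          1         
1 | 0 | 1 |    1    |       1       |          0         
1 | 0 | 0 |    0    |       0       |          1         
0 | 1 | 1 |    1    |       0       |          1         
0 | 1 | 0 |    1    |       0       |          1         
0 | 0 | 1 |    1    |       0       |          1         
0 | 0 | 0 |    0    |       1       |          0         
The formula is true on 6 of the 8 rows.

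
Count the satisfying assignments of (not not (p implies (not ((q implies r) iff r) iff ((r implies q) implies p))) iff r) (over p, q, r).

  p   |   q   |   r   |   φ  
----- | ----- | ----- | -----
 True |  True |  True | False
 True |  True | False |  True
 True | False |  True | False
 True | False | False | False
False |  True |  True |  True
False |  True | False | False
False | False |  True |  True
False | False | False | False
The formula is true on 3 of the 8 rows.

3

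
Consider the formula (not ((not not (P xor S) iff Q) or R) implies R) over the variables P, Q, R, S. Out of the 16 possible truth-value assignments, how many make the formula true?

12

P  Q  R  S  |  φ
1  1  1  1  |  1
1  1  1  0  |  1
1  1  0  1  |  0
1  1  0  0  |  1
1  0  1  1  |  1
1  0  1  0  |  1
1  0  0  1  |  1
1  0  0  0  |  0
0  1  1  1  |  1
0  1  1  0  |  1
0  1  0  1  |  1
0  1  0  0  |  0
0  0  1  1  |  1
0  0  1  0  |  1
0  0  0  1  |  0
0  0  0  0  |  1
The formula is true on 12 of the 16 rows.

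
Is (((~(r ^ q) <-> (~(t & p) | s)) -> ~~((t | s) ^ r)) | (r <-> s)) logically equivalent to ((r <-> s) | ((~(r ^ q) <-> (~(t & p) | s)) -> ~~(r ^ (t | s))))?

equivalent

p  q  r  s  t  |  φ  ψ
1  1  1  1  1  |  1  1
1  1  1  1  0  |  1  1
1  1  1  0  1  |  1  1
1  1  1  0  0  |  1  1
1  1  0  1  1  |  1  1
1  1  0  1  0  |  1  1
1  1  0  0  1  |  1  1
1  1  0  0  0  |  1  1
1  0  1  1  1  |  1  1
1  0  1  1  0  |  1  1
1  0  1  0  1  |  0  0
1  0  1  0  0  |  1  1
1  0  0  1  1  |  1  1
1  0  0  1  0  |  1  1
1  0  0  0  1  |  1  1
1  0  0  0  0  |  1  1
0  1  1  1  1  |  1  1
0  1  1  1  0  |  1  1
0  1  1  0  1  |  0  0
0  1  1  0  0  |  1  1
0  1  0  1  1  |  1  1
0  1  0  1  0  |  1  1
0  1  0  0  1  |  1  1
0  1  0  0  0  |  1  1
0  0  1  1  1  |  1  1
0  0  1  1  0  |  1  1
0  0  1  0  1  |  1  1
0  0  1  0  0  |  1  1
0  0  0  1  1  |  1  1
0  0  0  1  0  |  1  1
0  0  0  0  1  |  1  1
0  0  0  0  0  |  1  1
The columns for φ and ψ agree on every row, so they are logically equivalent.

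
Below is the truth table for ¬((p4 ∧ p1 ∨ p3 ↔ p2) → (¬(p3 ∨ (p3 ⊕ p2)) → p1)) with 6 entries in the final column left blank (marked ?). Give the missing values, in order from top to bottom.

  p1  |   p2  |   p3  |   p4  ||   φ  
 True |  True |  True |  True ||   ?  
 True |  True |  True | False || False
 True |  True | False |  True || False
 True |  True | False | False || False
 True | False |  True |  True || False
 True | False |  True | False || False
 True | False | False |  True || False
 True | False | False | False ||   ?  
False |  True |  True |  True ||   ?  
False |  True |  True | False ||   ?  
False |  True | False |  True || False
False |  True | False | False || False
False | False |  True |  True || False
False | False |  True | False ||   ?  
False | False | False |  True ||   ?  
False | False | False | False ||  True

False, False, False, False, False, True

Row p1=True, p2=True, p3=True, p4=True: (p4 ∧ p1 ∨ p3 ↔ p2) = True, (¬(p3 ∨ (p3 ⊕ p2)) → p1) = True, ((p4 ∧ p1 ∨ p3 ↔ p2) → (¬(p3 ∨ (p3 ⊕ p2)) → p1)) = True, so the formula = False.
Row p1=True, p2=False, p3=False, p4=False: (p4 ∧ p1 ∨ p3 ↔ p2) = True, (¬(p3 ∨ (p3 ⊕ p2)) → p1) = True, ((p4 ∧ p1 ∨ p3 ↔ p2) → (¬(p3 ∨ (p3 ⊕ p2)) → p1)) = True, so the formula = False.
Row p1=False, p2=True, p3=True, p4=True: (p4 ∧ p1 ∨ p3 ↔ p2) = True, (¬(p3 ∨ (p3 ⊕ p2)) → p1) = True, ((p4 ∧ p1 ∨ p3 ↔ p2) → (¬(p3 ∨ (p3 ⊕ p2)) → p1)) = True, so the formula = False.
Row p1=False, p2=True, p3=True, p4=False: (p4 ∧ p1 ∨ p3 ↔ p2) = True, (¬(p3 ∨ (p3 ⊕ p2)) → p1) = True, ((p4 ∧ p1 ∨ p3 ↔ p2) → (¬(p3 ∨ (p3 ⊕ p2)) → p1)) = True, so the formula = False.
Row p1=False, p2=False, p3=True, p4=False: (p4 ∧ p1 ∨ p3 ↔ p2) = False, (¬(p3 ∨ (p3 ⊕ p2)) → p1) = True, ((p4 ∧ p1 ∨ p3 ↔ p2) → (¬(p3 ∨ (p3 ⊕ p2)) → p1)) = True, so the formula = False.
Row p1=False, p2=False, p3=False, p4=True: (p4 ∧ p1 ∨ p3 ↔ p2) = True, (¬(p3 ∨ (p3 ⊕ p2)) → p1) = False, ((p4 ∧ p1 ∨ p3 ↔ p2) → (¬(p3 ∨ (p3 ⊕ p2)) → p1)) = False, so the formula = True.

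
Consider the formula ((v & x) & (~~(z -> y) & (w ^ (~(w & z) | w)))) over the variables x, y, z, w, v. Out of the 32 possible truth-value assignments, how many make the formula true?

3

  x      y      z      w      v    |    φ  
 True   True   True   True   True  |  False
 True   True   True   True  False  |  False
 True   True   True  False   True  |   True
 True   True   True  False  False  |  False
 True   True  False   True   True  |  False
 True   True  False   True  False  |  False
 True   True  False  False   True  |   True
 True   True  False  False  False  |  False
 True  False   True   True   True  |  False
 True  False   True   True  False  |  False
 True  False   True  False   True  |  False
 True  False   True  False  False  |  False
 True  False  False   True   True  |  False
 True  False  False   True  False  |  False
 True  False  False  False   True  |   True
 True  False  False  False  False  |  False
False   True   True   True   True  |  False
False   True   True   True  False  |  False
False   True   True  False   True  |  False
False   True   True  False  False  |  False
False   True  False   True   True  |  False
False   True  False   True  False  |  False
False   True  False  False   True  |  False
False   True  False  False  False  |  False
False  False   True   True   True  |  False
False  False   True   True  False  |  False
False  False   True  False   True  |  False
False  False   True  False  False  |  False
False  False  False   True   True  |  False
False  False  False   True  False  |  False
False  False  False  False   True  |  False
False  False  False  False  False  |  False
The formula is true on 3 of the 32 rows.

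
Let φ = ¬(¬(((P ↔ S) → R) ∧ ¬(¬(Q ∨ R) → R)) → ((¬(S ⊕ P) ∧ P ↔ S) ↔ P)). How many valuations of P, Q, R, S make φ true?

P  Q  R  S  |  (P ↔ S)  ((P ↔ S) → R)  (Q ∨ R)  ¬(Q ∨ R)  (¬(Q ∨ R) → R)  ¬(¬(Q ∨ R) → R)  (S ⊕ P)  ¬(S ⊕ P)  (¬(S ⊕ P) ∧ P)  ((¬(S ⊕ P) ∧ P) ↔ S)  (((¬(S ⊕ P) ∧ P) ↔ S) ↔ P)  φ
T  T  T  T  |     T           T           T        F            T                F            F        T            T                  T                        T               F
T  T  T  F  |     F           T           T        F            T                F            T        F            F                  T                        T               F
T  T  F  T  |     T           F           T        F            T                F            F        T            T                  T                        T               F
T  T  F  F  |     F           T           T        F            T                F            T        F            F                  T                        T               F
T  F  T  T  |     T           T           T        F            T                F            F        T            T                  T                        T               F
T  F  T  F  |     F           T           T        F            T                F            T        F            F                  T                        T               F
T  F  F  T  |     T           F           F        T            F                T            F        T            T                  T                        T               F
T  F  F  F  |     F           T           F        T            F                T            T        F            F                  T                        T               F
F  T  T  T  |     F           T           T        F            T                F            T        F            F                  F                        T               F
F  T  T  F  |     T           T           T        F            T                F            F        T            F                  T                        F               T
F  T  F  T  |     F           T           T        F            T                F            T        F            F                  F                        T               F
F  T  F  F  |     T           F           T        F            T                F            F        T            F                  T                        F               T
F  F  T  T  |     F           T           T        F            T                F            T        F            F                  F                        T               F
F  F  T  F  |     T           T           T        F            T                F            F        T            F                  T                        F               T
F  F  F  T  |     F           T           F        T            F                T            T        F            F                  F                        T               F
F  F  F  F  |     T           F           F        T            F                T            F        T            F                  T                        F               T
The formula is true on 4 of the 16 rows.

4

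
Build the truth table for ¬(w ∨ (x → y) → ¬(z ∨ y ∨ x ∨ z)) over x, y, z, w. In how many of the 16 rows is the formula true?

12

x | y | z | w | φ
- | - | - | - | -
1 | 1 | 1 | 1 | 1
1 | 1 | 1 | 0 | 1
1 | 1 | 0 | 1 | 1
1 | 1 | 0 | 0 | 1
1 | 0 | 1 | 1 | 1
1 | 0 | 1 | 0 | 0
1 | 0 | 0 | 1 | 1
1 | 0 | 0 | 0 | 0
0 | 1 | 1 | 1 | 1
0 | 1 | 1 | 0 | 1
0 | 1 | 0 | 1 | 1
0 | 1 | 0 | 0 | 1
0 | 0 | 1 | 1 | 1
0 | 0 | 1 | 0 | 1
0 | 0 | 0 | 1 | 0
0 | 0 | 0 | 0 | 0
The formula is true on 12 of the 16 rows.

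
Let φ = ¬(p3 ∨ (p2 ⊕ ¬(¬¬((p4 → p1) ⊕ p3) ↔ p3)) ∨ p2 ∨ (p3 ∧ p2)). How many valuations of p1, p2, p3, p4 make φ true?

p1 | p2 | p3 | p4 | φ
-- | -- | -- | -- | -
F  | F  | F  | F  | F
F  | F  | F  | T  | T
F  | F  | T  | F  | F
F  | F  | T  | T  | F
F  | T  | F  | F  | F
F  | T  | F  | T  | F
F  | T  | T  | F  | F
F  | T  | T  | T  | F
T  | F  | F  | F  | F
T  | F  | F  | T  | F
T  | F  | T  | F  | F
T  | F  | T  | T  | F
T  | T  | F  | F  | F
T  | T  | F  | T  | F
T  | T  | T  | F  | F
T  | T  | T  | T  | F
The formula is true on 1 of the 16 rows.

1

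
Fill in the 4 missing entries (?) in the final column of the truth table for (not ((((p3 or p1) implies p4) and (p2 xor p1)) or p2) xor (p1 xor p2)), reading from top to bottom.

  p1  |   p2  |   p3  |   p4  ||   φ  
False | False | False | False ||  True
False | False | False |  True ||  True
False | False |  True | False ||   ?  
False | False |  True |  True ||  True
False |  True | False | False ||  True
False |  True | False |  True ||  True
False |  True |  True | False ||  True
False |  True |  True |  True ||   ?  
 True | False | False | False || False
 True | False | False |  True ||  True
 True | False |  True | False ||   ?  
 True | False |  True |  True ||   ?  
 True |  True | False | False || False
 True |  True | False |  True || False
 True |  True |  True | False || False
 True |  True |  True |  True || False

True, True, False, True

Row p1=False, p2=False, p3=True, p4=False: not ((((p3 or p1) implies p4) and (p2 xor p1)) or p2) = True, (p1 xor p2) = False, so the formula = True.
Row p1=False, p2=True, p3=True, p4=True: not ((((p3 or p1) implies p4) and (p2 xor p1)) or p2) = False, (p1 xor p2) = True, so the formula = True.
Row p1=True, p2=False, p3=True, p4=False: not ((((p3 or p1) implies p4) and (p2 xor p1)) or p2) = True, (p1 xor p2) = True, so the formula = False.
Row p1=True, p2=False, p3=True, p4=True: not ((((p3 or p1) implies p4) and (p2 xor p1)) or p2) = False, (p1 xor p2) = True, so the formula = True.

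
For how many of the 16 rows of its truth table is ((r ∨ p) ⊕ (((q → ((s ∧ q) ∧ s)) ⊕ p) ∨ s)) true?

  p   |   q   |   r   |   s   ||   φ  
False | False | False | False ||  True
False | False | False |  True ||  True
False | False |  True | False || False
False | False |  True |  True || False
False |  True | False | False || False
False |  True | False |  True ||  True
False |  True |  True | False ||  True
False |  True |  True |  True || False
 True | False | False | False ||  True
 True | False | False |  True || False
 True | False |  True | False ||  True
 True | False |  True |  True || False
 True |  True | False | False || False
 True |  True | False |  True || False
 True |  True |  True | False || False
 True |  True |  True |  True || False
The formula is true on 6 of the 16 rows.

6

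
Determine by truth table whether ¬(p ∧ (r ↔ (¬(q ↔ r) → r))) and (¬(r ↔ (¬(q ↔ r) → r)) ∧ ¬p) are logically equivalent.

  p   |   q   |   r   |   φ   |   ψ  
----- | ----- | ----- | ----- | -----
False | False | False |  True |  True
False | False |  True |  True | False
False |  True | False |  True | False
False |  True |  True |  True | False
 True | False | False |  True | False
 True | False |  True | False | False
 True |  True | False | False | False
 True |  True |  True | False | False
The columns differ at p=False, q=False, r=True (φ=True, ψ=False), so they are not equivalent.

not equivalent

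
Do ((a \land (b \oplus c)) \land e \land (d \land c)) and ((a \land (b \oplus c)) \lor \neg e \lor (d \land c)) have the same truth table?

not equivalent

  a   |   b   |   c   |   d   |   e   |   φ   |   ψ  
----- | ----- | ----- | ----- | ----- | ----- | -----
False | False | False | False | False | False |  True
False | False | False | False |  True | False | False
False | False | False |  True | False | False |  True
False | False | False |  True |  True | False | False
False | False |  True | False | False | False |  True
False | False |  True | False |  True | False | False
False | False |  True |  True | False | False |  True
False | False |  True |  True |  True | False |  True
False |  True | False | False | False | False |  True
False |  True | False | False |  True | False | False
False |  True | False |  True | False | False |  True
False |  True | False |  True |  True | False | False
False |  True |  True | False | False | False |  True
False |  True |  True | False |  True | False | False
False |  True |  True |  True | False | False |  True
False |  True |  True |  True |  True | False |  True
 True | False | False | False | False | False |  True
 True | False | False | False |  True | False | False
 True | False | False |  True | False | False |  True
 True | False | False |  True |  True | False | False
 True | False |  True | False | False | False |  True
 True | False |  True | False |  True | False |  True
 True | False |  True |  True | False | False |  True
 True | False |  True |  True |  True |  True |  True
 True |  True | False | False | False | False |  True
 True |  True | False | False |  True | False |  True
 True |  True | False |  True | False | False |  True
 True |  True | False |  True |  True | False |  True
 True |  True |  True | False | False | False |  True
 True |  True |  True | False |  True | False | False
 True |  True |  True |  True | False | False |  True
 True |  True |  True |  True |  True | False |  True
The columns differ at a=False, b=False, c=False, d=False, e=False (φ=False, ψ=True), so they are not equivalent.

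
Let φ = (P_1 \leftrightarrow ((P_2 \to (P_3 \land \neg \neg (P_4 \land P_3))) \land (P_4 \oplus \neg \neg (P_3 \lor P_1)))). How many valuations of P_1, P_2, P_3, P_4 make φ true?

P_1  P_2  P_3  P_4  |  (P_4 \land P_3)  \neg (P_4 \land P_3)  \neg \neg (P_4 \land P_3)  (P_3 \lor P_1)  \neg (P_3 \lor P_1)  \neg \neg (P_3 \lor P_1)  φ
 T    T    T    T   |         T                  F                        T                    T                  F                      T              F
 T    T    T    F   |         F                  T                        F                    T                  F                      T              F
 T    T    F    T   |         F                  T                        F                    T                  F                      T              F
 T    T    F    F   |         F                  T                        F                    T                  F                      T              F
 T    F    T    T   |         T                  F                        T                    T                  F                      T              F
 T    F    T    F   |         F                  T                        F                    T                  F                      T              T
 T    F    F    T   |         F                  T                        F                    T                  F                      T              F
 T    F    F    F   |         F                  T                        F                    T                  F                      T              T
 F    T    T    T   |         T                  F                        T                    T                  F                      T              T
 F    T    T    F   |         F                  T                        F                    T                  F                      T              T
 F    T    F    T   |         F                  T                        F                    F                  T                      F              T
 F    T    F    F   |         F                  T                        F                    F                  T                      F              T
 F    F    T    T   |         T                  F                        T                    T                  F                      T              T
 F    F    T    F   |         F                  T                        F                    T                  F                      T              F
 F    F    F    T   |         F                  T                        F                    F                  T                      F              F
 F    F    F    F   |         F                  T                        F                    F                  T                      F              T
The formula is true on 8 of the 16 rows.

8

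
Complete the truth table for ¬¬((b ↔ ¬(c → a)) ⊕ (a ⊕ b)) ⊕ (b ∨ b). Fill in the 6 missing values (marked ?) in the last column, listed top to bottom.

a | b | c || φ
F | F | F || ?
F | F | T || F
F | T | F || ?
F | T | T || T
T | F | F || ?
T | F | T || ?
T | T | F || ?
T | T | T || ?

T, F, F, F, T, T

Row a=F, b=F, c=F: ¬¬((b ↔ ¬(c → a)) ⊕ (a ⊕ b)) = T, (b ∨ b) = F, so the formula = T.
Row a=F, b=T, c=F: ¬¬((b ↔ ¬(c → a)) ⊕ (a ⊕ b)) = T, (b ∨ b) = T, so the formula = F.
Row a=T, b=F, c=F: ¬¬((b ↔ ¬(c → a)) ⊕ (a ⊕ b)) = F, (b ∨ b) = F, so the formula = F.
Row a=T, b=F, c=T: ¬¬((b ↔ ¬(c → a)) ⊕ (a ⊕ b)) = F, (b ∨ b) = F, so the formula = F.
Row a=T, b=T, c=F: ¬¬((b ↔ ¬(c → a)) ⊕ (a ⊕ b)) = F, (b ∨ b) = T, so the formula = T.
Row a=T, b=T, c=T: ¬¬((b ↔ ¬(c → a)) ⊕ (a ⊕ b)) = F, (b ∨ b) = T, so the formula = T.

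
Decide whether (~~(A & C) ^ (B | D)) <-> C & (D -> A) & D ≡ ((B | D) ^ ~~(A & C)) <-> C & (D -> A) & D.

equivalent

  A   |   B   |   C   |   D   ||   φ   |   ψ  
 True |  True |  True |  True || False | False
 True |  True |  True | False ||  True |  True
 True |  True | False |  True || False | False
 True |  True | False | False || False | False
 True | False |  True |  True || False | False
 True | False |  True | False || False | False
 True | False | False |  True || False | False
 True | False | False | False ||  True |  True
False |  True |  True |  True || False | False
False |  True |  True | False || False | False
False |  True | False |  True || False | False
False |  True | False | False || False | False
False | False |  True |  True || False | False
False | False |  True | False ||  True |  True
False | False | False |  True || False | False
False | False | False | False ||  True |  True
The columns for φ and ψ agree on every row, so they are logically equivalent.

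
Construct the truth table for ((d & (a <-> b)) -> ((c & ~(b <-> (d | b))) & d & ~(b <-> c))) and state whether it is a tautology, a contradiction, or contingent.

  a      b      c      d       (a <-> b)  (d & (a <-> b))  (d | b)  (b <-> (d | b))  ~(b <-> (d | b))  (c & ~(b <-> (d | b)))  (b <-> c)  ~(b <-> c)    φ  
 True   True   True   True        True          True         True         True            False                False              True      False     False
 True   True   True  False        True         False         True         True            False                False              True      False      True
 True   True  False   True        True          True         True         True            False                False             False       True     False
 True   True  False  False        True         False         True         True            False                False             False       True      True
 True  False   True   True       False         False         True        False             True                 True             False       True      True
 True  False   True  False       False         False        False         True            False                False             False       True      True
 True  False  False   True       False         False         True        False             True                False              True      False      True
 True  False  False  False       False         False        False         True            False                False              True      False      True
False   True   True   True       False         False         True         True            False                False              True      False      True
False   True   True  False       False         False         True         True            False                False              True      False      True
False   True  False   True       False         False         True         True            False                False             False       True      True
False   True  False  False       False         False         True         True            False                False             False       True      True
False  False   True   True        True          True         True        False             True                 True             False       True      True
False  False   True  False        True         False        False         True            False                False             False       True      True
False  False  False   True        True          True         True        False             True                False              True      False     False
False  False  False  False        True         False        False         True            False                False              True      False      True
13 of 16 rows are True, so the formula is contingent.

contingent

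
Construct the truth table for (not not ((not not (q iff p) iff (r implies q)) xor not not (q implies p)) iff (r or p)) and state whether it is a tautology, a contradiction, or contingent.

contingent

p | q | r || (q iff p) | not (q iff p) | not not (q iff p) | (r implies q) | (q implies p) | not (q implies p) | not not (q implies p) | (r or p) | φ
1 | 1 | 1 ||     1     |       0       |         1         |       1       |       1       |         0         |           1           |    1     | 0
1 | 1 | 0 ||     1     |       0       |         1         |       1       |       1       |         0         |           1           |    1     | 0
1 | 0 | 1 ||     0     |       1       |         0         |       0       |       1       |         0         |           1           |    1     | 0
1 | 0 | 0 ||     0     |       1       |         0         |       1       |       1       |         0         |           1           |    1     | 1
0 | 1 | 1 ||     0     |       1       |         0         |       1       |       0       |         1         |           0           |    1     | 0
0 | 1 | 0 ||     0     |       1       |         0         |       1       |       0       |         1         |           0           |    0     | 1
0 | 0 | 1 ||     1     |       0       |         1         |       0       |       1       |         0         |           1           |    1     | 1
0 | 0 | 0 ||     1     |       0       |         1         |       1       |       1       |         0         |           1           |    0     | 1
4 of 8 rows are 1, so the formula is contingent.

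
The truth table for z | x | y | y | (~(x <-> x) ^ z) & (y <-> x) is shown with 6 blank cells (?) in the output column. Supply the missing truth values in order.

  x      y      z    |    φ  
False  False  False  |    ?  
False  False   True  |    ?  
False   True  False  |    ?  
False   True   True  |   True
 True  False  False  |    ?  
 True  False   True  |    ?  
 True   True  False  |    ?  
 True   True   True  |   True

False, True, True, True, True, True

Row x=False, y=False, z=False: (z | x | y | y) = False, ((~(x <-> x) ^ z) & (y <-> x)) = False, so the formula = False.
Row x=False, y=False, z=True: (z | x | y | y) = True, ((~(x <-> x) ^ z) & (y <-> x)) = True, so the formula = True.
Row x=False, y=True, z=False: (z | x | y | y) = True, ((~(x <-> x) ^ z) & (y <-> x)) = False, so the formula = True.
Row x=True, y=False, z=False: (z | x | y | y) = True, ((~(x <-> x) ^ z) & (y <-> x)) = False, so the formula = True.
Row x=True, y=False, z=True: (z | x | y | y) = True, ((~(x <-> x) ^ z) & (y <-> x)) = False, so the formula = True.
Row x=True, y=True, z=False: (z | x | y | y) = True, ((~(x <-> x) ^ z) & (y <-> x)) = False, so the formula = True.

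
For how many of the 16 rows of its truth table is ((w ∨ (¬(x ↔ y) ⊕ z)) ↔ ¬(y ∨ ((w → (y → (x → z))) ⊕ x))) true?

  x   |   y   |   z   |   w   || (x ↔ y) | ¬(x ↔ y) | (¬(x ↔ y) ⊕ z) | (w ∨ (¬(x ↔ y) ⊕ z)) | (x → z) | (y → (x → z)) | (w → (y → (x → z))) | ((w → (y → (x → z))) ⊕ x) |   φ  
 True |  True |  True |  True ||   True  |  False   |      True      |         True         |   True  |      True     |         True        |           False           | False
 True |  True |  True | False ||   True  |  False   |      True      |         True         |   True  |      True     |         True        |           False           | False
 True |  True | False |  True ||   True  |  False   |     False      |         True         |  False  |     False     |        False        |            True           | False
 True |  True | False | False ||   True  |  False   |     False      |        False         |  False  |     False     |         True        |           False           |  True
 True | False |  True |  True ||  False  |   True   |     False      |         True         |   True  |      True     |         True        |           False           |  True
 True | False |  True | False ||  False  |   True   |     False      |        False         |   True  |      True     |         True        |           False           | False
 True | False | False |  True ||  False  |   True   |      True      |         True         |  False  |      True     |         True        |           False           |  True
 True | False | False | False ||  False  |   True   |      True      |         True         |  False  |      True     |         True        |           False           |  True
False |  True |  True |  True ||  False  |   True   |     False      |         True         |   True  |      True     |         True        |            True           | False
False |  True |  True | False ||  False  |   True   |     False      |        False         |   True  |      True     |         True        |            True           |  True
False |  True | False |  True ||  False  |   True   |      True      |         True         |   True  |      True     |         True        |            True           | False
False |  True | False | False ||  False  |   True   |      True      |         True         |   True  |      True     |         True        |            True           | False
False | False |  True |  True ||   True  |  False   |      True      |         True         |   True  |      True     |         True        |            True           | False
False | False |  True | False ||   True  |  False   |      True      |         True         |   True  |      True     |         True        |            True           | False
False | False | False |  True ||   True  |  False   |     False      |         True         |   True  |      True     |         True        |            True           | False
False | False | False | False ||   True  |  False   |     False      |        False         |   True  |      True     |         True        |            True           |  True
The formula is true on 6 of the 16 rows.

6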